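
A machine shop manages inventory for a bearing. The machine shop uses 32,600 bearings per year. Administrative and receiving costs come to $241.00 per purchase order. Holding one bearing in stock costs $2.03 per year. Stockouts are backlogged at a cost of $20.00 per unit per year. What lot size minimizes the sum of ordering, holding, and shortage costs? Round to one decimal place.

With planned backorders, Q* = √(2DS/H) · √((H+B)/B).
√(2DS/H) = √(2 × 32,600 × 241 / 2.03) = 2782.174.
√((H+B)/B) = √((2.03+20)/20) = 1.0495.
Q* ≈ 2919.958.

Q* ≈ 2,920.0 bearings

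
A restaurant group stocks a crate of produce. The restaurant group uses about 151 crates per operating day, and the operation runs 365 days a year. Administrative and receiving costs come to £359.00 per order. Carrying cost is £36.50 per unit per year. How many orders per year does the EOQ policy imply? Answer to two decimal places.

Annual demand D = 151 × 365 = 55,115.
Q* = √(2DS/H) = √(2 × 55,115 × 359 / 36.5) ≈ 1041.24.
Orders per year = D / Q* = 55,115 / 1041.24 ≈ 52.932.

N ≈ 52.93 orders per year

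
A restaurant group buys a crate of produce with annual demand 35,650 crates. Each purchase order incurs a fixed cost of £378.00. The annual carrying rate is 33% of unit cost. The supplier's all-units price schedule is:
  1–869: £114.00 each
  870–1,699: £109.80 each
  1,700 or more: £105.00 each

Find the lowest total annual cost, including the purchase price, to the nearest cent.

TC* ≈ £3,780,629.38

Holding cost per unit per year at price C is H = 0.33·C.
Candidates are each tier's EOQ (if it falls in that tier) and each price-break quantity.
EOQ at £114.00 = 846.4 (feasible in tier 1): TC = 35,650×£114.00 + (35,650/846.4)×378 + (846.4/2)×0.33×£114.00 = £4,095,941.98.
EOQ at £109.80 = 862.4 < 870, so use break Q=870: TC = 35,650×£109.80 + (35,650/870.0)×378 + (870.0/2)×0.33×£109.80 = £3,945,621.10.
EOQ at £105.00 = 881.9 < 1700, so use break Q=1700: TC = 35,650×£105.00 + (35,650/1700.0)×378 + (1700.0/2)×0.33×£105.00 = £3,780,629.38.
Lowest total cost among the candidates is at Q = 1700.0.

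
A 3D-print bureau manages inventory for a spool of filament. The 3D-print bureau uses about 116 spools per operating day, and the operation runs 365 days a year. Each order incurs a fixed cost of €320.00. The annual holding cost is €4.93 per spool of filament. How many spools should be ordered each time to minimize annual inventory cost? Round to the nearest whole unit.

Annual demand D = 116 × 365 = 42,340.
EOQ = √(2DS / H) = √(2 × 42,340 × 320 / 4.93).
= √(27,097,600 / 4.93) = √5,496,470.5882 ≈ 2344.455.

Q* ≈ 2,344 spools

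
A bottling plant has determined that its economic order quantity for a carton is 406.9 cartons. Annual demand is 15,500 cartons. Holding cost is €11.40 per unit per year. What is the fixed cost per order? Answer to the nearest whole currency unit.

S ≈ €61

Invert the EOQ relation Q*² = 2DS/H.
From Q* = √(2DS/H): S = Q*²H / (2D) = 406.9² × 11.4 / (2 × 15,500) = 60.8862.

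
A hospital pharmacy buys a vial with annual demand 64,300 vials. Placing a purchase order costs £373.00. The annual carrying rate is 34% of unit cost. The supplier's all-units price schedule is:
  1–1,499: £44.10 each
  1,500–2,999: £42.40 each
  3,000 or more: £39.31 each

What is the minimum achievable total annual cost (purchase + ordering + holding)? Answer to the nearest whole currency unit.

TC* ≈ £2,555,676

Holding cost per unit per year at price C is H = 0.34·C.
Candidates are each tier's EOQ (if it falls in that tier) and each price-break quantity.
Tier 1 (£44.10): EOQ = 1788.6 exceeds tier's upper bound 1499, so this tier is dominated.
EOQ at £42.40 = 1824.1 (feasible in tier 2): TC = 64,300×£42.40 + (64,300/1824.1)×373 + (1824.1/2)×0.34×£42.40 = £2,752,616.46.
EOQ at £39.31 = 1894.5 < 3000, so use break Q=3000: TC = 64,300×£39.31 + (64,300/3000.0)×373 + (3000.0/2)×0.34×£39.31 = £2,555,675.73.
Lowest total cost among the candidates is at Q = 3000.0.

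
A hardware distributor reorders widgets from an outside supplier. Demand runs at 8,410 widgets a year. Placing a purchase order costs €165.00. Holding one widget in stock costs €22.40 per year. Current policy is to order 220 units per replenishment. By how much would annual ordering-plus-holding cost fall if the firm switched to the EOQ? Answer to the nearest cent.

EOQ = √(2DS/H) = √(2 × 8,410 × 165 / 22.4) ≈ 351.99.
Cost at Q* = (D/Q*)S + (Q*/2)H = √(2DSH) ≈ €7,884.59.
Cost at Q = 220: (8,410/220)×165 + (220/2)×22.4 = €6,307.50 + €2,464.00 = €8,771.50.
Excess = €8,771.50 − €7,884.59 = €886.91.

Extra cost ≈ €886.91 per year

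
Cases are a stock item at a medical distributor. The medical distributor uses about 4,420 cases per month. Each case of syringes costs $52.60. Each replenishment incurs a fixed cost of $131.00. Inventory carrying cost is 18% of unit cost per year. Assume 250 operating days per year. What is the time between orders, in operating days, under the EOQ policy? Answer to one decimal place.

Annual demand D = 4,420 × 12 = 53,040.
Holding cost H = 0.18 × $52.60 = $9.4680 per unit per year.
The optimal lot size = √(2DS/H) = √(2 × 53,040 × 131 / 9.468) ≈ 1211.50.
Cycle time = Q*/D × 250 = 1211.50 / 53,040 × 250 ≈ 5.710 days.

T ≈ 5.7 days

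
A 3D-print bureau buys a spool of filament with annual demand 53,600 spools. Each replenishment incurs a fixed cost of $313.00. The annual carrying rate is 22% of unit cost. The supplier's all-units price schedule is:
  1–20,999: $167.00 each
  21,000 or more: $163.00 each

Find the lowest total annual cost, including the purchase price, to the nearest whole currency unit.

Holding cost per unit per year at price C is H = 0.22·C.
Evaluate total cost at each tier's feasible EOQ or, if the EOQ is below the tier, at the tier's minimum quantity.
EOQ at $167.00 = 955.7 (feasible in tier 1): TC = 53,600×$167.00 + (53,600/955.7)×313 + (955.7/2)×0.22×$167.00 = $8,986,310.67.
EOQ at $163.00 = 967.3 < 21000, so use break Q=21000: TC = 53,600×$163.00 + (53,600/21000.0)×313 + (21000.0/2)×0.22×$163.00 = $9,114,128.90.
Lowest total cost among the candidates is at Q = 955.7.

TC* ≈ $8,986,311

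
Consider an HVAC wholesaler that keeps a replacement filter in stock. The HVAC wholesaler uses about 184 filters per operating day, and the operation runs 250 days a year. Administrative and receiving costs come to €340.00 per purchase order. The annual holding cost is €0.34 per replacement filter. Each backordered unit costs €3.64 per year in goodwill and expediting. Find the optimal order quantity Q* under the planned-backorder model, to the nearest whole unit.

Annual demand D = 184 × 250 = 46,000.
With planned backorders, Q* = √(2DS/H) · √((H+B)/B).
√(2DS/H) = √(2 × 46,000 × 340 / 0.34) = 9591.663.
√((H+B)/B) = √((0.34+3.64)/3.64) = 1.0457.
Q* ≈ 10029.626.

Q* ≈ 10,030 filters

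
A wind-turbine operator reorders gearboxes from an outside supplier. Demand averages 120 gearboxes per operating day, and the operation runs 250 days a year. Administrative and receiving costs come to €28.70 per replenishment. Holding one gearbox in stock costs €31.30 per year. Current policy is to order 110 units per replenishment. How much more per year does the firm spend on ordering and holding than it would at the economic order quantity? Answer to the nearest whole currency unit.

Extra cost ≈ €2,207 per year

Annual demand D = 120 × 250 = 30,000.
EOQ = √(2DS/H) = √(2 × 30,000 × 28.7 / 31.3) ≈ 234.55.
Cost at Q* = (D/Q*)S + (Q*/2)H = √(2DSH) ≈ €7,341.57.
Cost at Q = 110: (30,000/110)×28.7 + (110/2)×31.3 = €7,827.27 + €1,721.50 = €9,548.77.
Excess = €9,548.77 − €7,341.57 = €2,207.21.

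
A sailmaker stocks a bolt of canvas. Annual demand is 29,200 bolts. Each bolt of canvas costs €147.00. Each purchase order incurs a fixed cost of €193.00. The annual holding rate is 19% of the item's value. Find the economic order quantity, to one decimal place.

Holding cost H = 0.19 × €147.00 = €27.9300 per unit per year.
EOQ = √(2DS / H) = √(2 × 29,200 × 193 / 27.93).
= √(11,271,200 / 27.93) = √403,551.7365 ≈ 635.257.

Q* ≈ 635.3 bolts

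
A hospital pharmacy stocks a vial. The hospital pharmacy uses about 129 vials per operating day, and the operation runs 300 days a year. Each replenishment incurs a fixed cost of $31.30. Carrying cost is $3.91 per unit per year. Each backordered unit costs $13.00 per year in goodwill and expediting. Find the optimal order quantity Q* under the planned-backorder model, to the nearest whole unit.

Annual demand D = 129 × 300 = 38,700.
With planned backorders, Q* = √(2DS/H) · √((H+B)/B).
√(2DS/H) = √(2 × 38,700 × 31.3 / 3.91) = 787.144.
√((H+B)/B) = √((3.91+13)/13) = 1.1405.
Q* ≈ 897.748.

Q* ≈ 898 vials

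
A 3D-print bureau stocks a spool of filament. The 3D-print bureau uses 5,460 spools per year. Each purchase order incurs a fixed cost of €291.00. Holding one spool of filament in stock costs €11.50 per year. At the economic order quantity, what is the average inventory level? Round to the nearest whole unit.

Average inventory ≈ 263 spools

The optimal lot size = √(2DS/H) = √(2 × 5,460 × 291 / 11.5) ≈ 525.66.
Average inventory = Q*/2 ≈ 525.66 / 2 = 262.832.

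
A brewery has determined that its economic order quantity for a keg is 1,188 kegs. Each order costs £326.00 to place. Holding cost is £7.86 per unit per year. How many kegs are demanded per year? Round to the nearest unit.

The basic EOQ model gives Q* = √(2DS/H); rearrange for the unknown.
From Q* = √(2DS/H): D = Q*²H / (2S) = 1,188² × 7.86 / (2 × 326) = 17014.055.

D ≈ 17,014 kegs per year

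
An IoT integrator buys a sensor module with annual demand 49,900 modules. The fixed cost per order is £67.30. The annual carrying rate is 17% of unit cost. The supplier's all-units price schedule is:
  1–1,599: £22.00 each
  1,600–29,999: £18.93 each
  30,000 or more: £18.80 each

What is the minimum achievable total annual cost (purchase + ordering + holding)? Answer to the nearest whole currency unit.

Holding cost per unit per year at price C is H = 0.17·C.
For each price level, check whether its EOQ is feasible; otherwise the best quantity at that price is the breakpoint.
EOQ at £22.00 = 1340.1 (feasible in tier 1): TC = 49,900×£22.00 + (49,900/1340.1)×67.3 + (1340.1/2)×0.17×£22.00 = £1,102,811.97.
EOQ at £18.93 = 1444.7 < 1600, so use break Q=1600: TC = 49,900×£18.93 + (49,900/1600.0)×67.3 + (1600.0/2)×0.17×£18.93 = £949,280.40.
EOQ at £18.80 = 1449.7 < 30000, so use break Q=30000: TC = 49,900×£18.80 + (49,900/30000.0)×67.3 + (30000.0/2)×0.17×£18.80 = £986,171.94.
Lowest total cost among the candidates is at Q = 1600.0.

TC* ≈ £949,280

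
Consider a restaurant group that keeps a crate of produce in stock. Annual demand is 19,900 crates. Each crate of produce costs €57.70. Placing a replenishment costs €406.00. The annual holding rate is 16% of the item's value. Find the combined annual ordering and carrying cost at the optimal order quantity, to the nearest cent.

TC* ≈ €12,213.85

Holding cost H = 0.16 × €57.70 = €9.2320 per unit per year.
EOQ = √(2DS/H) = √(2 × 19,900 × 406 / 9.232) ≈ 1322.99.
At the optimum the two cost components are equal, so total cost = 2·(Q*/2)H = Q*·H.
Minimum total = √(2DSH) = √(2 × 19,900 × 406 × 9.232) ≈ 12213.846.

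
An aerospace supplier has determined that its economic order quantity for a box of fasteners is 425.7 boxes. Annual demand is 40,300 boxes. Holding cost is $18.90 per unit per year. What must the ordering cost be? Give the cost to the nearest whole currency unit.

The basic EOQ model gives Q* = √(2DS/H); rearrange for the unknown.
From Q* = √(2DS/H): S = Q*²H / (2D) = 425.7² × 18.9 / (2 × 40,300) = 42.4946.

S ≈ $42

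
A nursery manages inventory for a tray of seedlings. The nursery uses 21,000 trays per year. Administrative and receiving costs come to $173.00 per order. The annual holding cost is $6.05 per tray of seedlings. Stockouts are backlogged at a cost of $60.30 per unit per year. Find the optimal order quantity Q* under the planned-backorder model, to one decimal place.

With planned backorders, Q* = √(2DS/H) · √((H+B)/B).
√(2DS/H) = √(2 × 21,000 × 173 / 6.05) = 1095.898.
√((H+B)/B) = √((6.05+60.3)/60.3) = 1.0490.
Q* ≈ 1149.560.

Q* ≈ 1,149.6 trays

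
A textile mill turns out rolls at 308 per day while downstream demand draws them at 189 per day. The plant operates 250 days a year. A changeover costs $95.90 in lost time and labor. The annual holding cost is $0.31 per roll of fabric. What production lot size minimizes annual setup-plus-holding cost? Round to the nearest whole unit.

Q* ≈ 8,699 rolls

Annual demand D = 189 × 250 = 47,250.
Production build-up factor (1 − d/p) = 1 − 189/308 = 0.3864.
Q* = √(2DS / (H(1 − d/p))) = √(2 × 47,250 × 95.9 / (0.31 × 0.3864)).
= √(9,062,550 / 0.1198) ≈ 8698.537.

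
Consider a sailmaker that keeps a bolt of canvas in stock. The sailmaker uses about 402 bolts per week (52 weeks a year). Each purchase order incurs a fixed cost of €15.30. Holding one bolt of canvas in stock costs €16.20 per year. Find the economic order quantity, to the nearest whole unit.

Annual demand D = 402 × 52 = 20,904.
EOQ = √(2DS / H) = √(2 × 20,904 × 15.3 / 16.2).
= √(639,662.4 / 16.2) = √39,485.3333 ≈ 198.709.

Q* ≈ 199 bolts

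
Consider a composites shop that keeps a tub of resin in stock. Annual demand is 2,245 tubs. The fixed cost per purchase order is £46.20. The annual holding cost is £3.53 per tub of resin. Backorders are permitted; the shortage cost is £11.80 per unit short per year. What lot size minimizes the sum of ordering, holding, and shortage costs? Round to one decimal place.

Q* ≈ 276.3 tubs

With planned backorders, Q* = √(2DS/H) · √((H+B)/B).
√(2DS/H) = √(2 × 2,245 × 46.2 / 3.53) = 242.414.
√((H+B)/B) = √((3.53+11.8)/11.8) = 1.1398.
Q* ≈ 276.304.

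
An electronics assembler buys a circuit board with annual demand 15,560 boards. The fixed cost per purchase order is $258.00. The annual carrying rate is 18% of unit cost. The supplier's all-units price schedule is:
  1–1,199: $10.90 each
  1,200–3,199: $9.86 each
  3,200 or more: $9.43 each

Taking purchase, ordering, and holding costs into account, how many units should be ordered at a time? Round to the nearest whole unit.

Holding cost per unit per year at price C is H = 0.18·C.
For each price level, check whether its EOQ is feasible; otherwise the best quantity at that price is the breakpoint.
Tier 1 ($10.90): EOQ = 2022.9 exceeds tier's upper bound 1199, so this tier is dominated.
EOQ at $9.86 = 2126.9 (feasible in tier 2): TC = 15,560×$9.86 + (15,560/2126.9)×258 + (2126.9/2)×0.18×$9.86 = $157,196.49.
EOQ at $9.43 = 2174.9 < 3200, so use break Q=3200: TC = 15,560×$9.43 + (15,560/3200.0)×258 + (3200.0/2)×0.18×$9.43 = $150,701.16.
Lowest total cost is $150,701.16 at Q = 3200.0.

Q* ≈ 3,200 boards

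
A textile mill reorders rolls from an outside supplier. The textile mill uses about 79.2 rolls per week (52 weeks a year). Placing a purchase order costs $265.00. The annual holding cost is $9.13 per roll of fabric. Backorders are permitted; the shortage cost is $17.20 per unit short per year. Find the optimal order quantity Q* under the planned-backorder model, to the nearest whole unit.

Annual demand D = 79.2 × 52 = 4,118.4.
With planned backorders, Q* = √(2DS/H) · √((H+B)/B).
√(2DS/H) = √(2 × 4,118.4 × 265 / 9.13) = 488.953.
√((H+B)/B) = √((9.13+17.2)/17.2) = 1.2373.
Q* ≈ 604.962.

Q* ≈ 605 rolls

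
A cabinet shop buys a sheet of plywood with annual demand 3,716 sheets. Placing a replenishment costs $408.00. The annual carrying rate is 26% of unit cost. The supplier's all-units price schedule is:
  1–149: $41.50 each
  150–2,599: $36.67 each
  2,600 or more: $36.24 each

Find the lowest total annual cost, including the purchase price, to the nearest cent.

Holding cost per unit per year at price C is H = 0.26·C.
For each price level, check whether its EOQ is feasible; otherwise the best quantity at that price is the breakpoint.
Tier 1 ($41.50): EOQ = 530.1 exceeds tier's upper bound 149, so this tier is dominated.
EOQ at $36.67 = 564.0 (feasible in tier 2): TC = 3,716×$36.67 + (3,716/564.0)×408 + (564.0/2)×0.26×$36.67 = $141,642.53.
EOQ at $36.24 = 567.3 < 2600, so use break Q=2600: TC = 3,716×$36.24 + (3,716/2600.0)×408 + (2600.0/2)×0.26×$36.24 = $147,500.09.
Lowest total cost among the candidates is at Q = 564.0.

TC* ≈ $141,642.53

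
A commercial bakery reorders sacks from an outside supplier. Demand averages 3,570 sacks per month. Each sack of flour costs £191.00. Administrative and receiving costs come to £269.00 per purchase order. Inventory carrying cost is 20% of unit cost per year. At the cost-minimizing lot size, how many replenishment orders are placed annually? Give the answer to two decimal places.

Annual demand D = 3,570 × 12 = 42,840.
Holding cost H = 0.20 × £191.00 = £38.2000 per unit per year.
The optimal lot size = √(2DS/H) = √(2 × 42,840 × 269 / 38.2) ≈ 776.76.
Orders per year = D / Q* = 42,840 / 776.76 ≈ 55.153.

N ≈ 55.15 orders per year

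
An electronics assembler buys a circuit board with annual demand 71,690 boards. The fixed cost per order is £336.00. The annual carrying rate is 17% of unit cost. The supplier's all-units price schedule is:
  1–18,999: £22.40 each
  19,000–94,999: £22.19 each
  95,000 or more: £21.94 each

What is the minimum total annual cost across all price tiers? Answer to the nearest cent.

Holding cost per unit per year at price C is H = 0.17·C.
For each price level, check whether its EOQ is feasible; otherwise the best quantity at that price is the breakpoint.
EOQ at £22.40 = 3556.8 (feasible in tier 1): TC = 71,690×£22.40 + (71,690/3556.8)×336 + (3556.8/2)×0.17×£22.40 = £1,619,400.48.
EOQ at £22.19 = 3573.6 < 19000, so use break Q=19000: TC = 71,690×£22.19 + (71,690/19000.0)×336 + (19000.0/2)×0.17×£22.19 = £1,627,905.73.
EOQ at £21.94 = 3593.9 < 95000, so use break Q=95000: TC = 71,690×£21.94 + (71,690/95000.0)×336 + (95000.0/2)×0.17×£21.94 = £1,750,297.66.
Lowest total cost among the candidates is at Q = 3556.8.

TC* ≈ £1,619,400.48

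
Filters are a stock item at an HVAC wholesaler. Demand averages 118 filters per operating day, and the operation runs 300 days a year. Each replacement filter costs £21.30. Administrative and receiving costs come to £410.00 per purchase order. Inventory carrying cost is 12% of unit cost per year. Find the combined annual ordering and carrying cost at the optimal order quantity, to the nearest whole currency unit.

Annual demand D = 118 × 300 = 35,400.
Holding cost H = 0.12 × £21.30 = £2.5560 per unit per year.
EOQ = √(2DS/H) = √(2 × 35,400 × 410 / 2.556) ≈ 3369.99.
At the optimum the two cost components are equal, so total cost = 2·(Q*/2)H = Q*·H.
Minimum total = √(2DSH) = √(2 × 35,400 × 410 × 2.556) ≈ 8613.685.

TC* ≈ £8,614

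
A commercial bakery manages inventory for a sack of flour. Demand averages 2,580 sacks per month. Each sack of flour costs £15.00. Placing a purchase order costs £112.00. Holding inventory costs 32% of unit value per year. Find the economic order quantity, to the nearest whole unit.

Annual demand D = 2,580 × 12 = 30,960.
Holding cost H = 0.32 × £15.00 = £4.8000 per unit per year.
EOQ = √(2DS / H) = √(2 × 30,960 × 112 / 4.8).
= √(6,935,040 / 4.8) = √1,444,800 ≈ 1201.998.

Q* ≈ 1,202 sacks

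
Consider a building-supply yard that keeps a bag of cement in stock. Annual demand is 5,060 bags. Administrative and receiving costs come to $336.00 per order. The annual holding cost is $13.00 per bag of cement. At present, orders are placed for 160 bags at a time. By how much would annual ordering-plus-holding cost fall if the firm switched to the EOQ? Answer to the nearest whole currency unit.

EOQ = √(2DS/H) = √(2 × 5,060 × 336 / 13) ≈ 511.43.
Cost at Q* = (D/Q*)S + (Q*/2)H = √(2DSH) ≈ $6,648.62.
Cost at Q = 160: (5,060/160)×336 + (160/2)×13 = $10,626.00 + $1,040.00 = $11,666.00.
Excess = $11,666.00 − $6,648.62 = $5,017.38.

Extra cost ≈ $5,017 per year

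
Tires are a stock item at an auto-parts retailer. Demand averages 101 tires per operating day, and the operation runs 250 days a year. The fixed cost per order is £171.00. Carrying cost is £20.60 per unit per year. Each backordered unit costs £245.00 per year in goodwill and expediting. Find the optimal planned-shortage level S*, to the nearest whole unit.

S* ≈ 52 tires

Annual demand D = 101 × 250 = 25,250.
With planned backorders, Q* = √(2DS/H) · √((H+B)/B).
√(2DS/H) = √(2 × 25,250 × 171 / 20.6) = 647.456.
√((H+B)/B) = √((20.6+245)/245) = 1.0412.
Q* ≈ 674.126.
S* = Q* · H/(H+B) = 674.126 × 20.6/265.6 ≈ 52.285.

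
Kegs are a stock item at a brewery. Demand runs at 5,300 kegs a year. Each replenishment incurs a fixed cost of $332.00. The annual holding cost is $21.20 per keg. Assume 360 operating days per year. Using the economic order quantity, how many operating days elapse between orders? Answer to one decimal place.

The optimal lot size = √(2DS/H) = √(2 × 5,300 × 332 / 21.2) ≈ 407.43.
Cycle time = Q*/D × 360 = 407.43 / 5,300 × 360 ≈ 27.675 days.

T ≈ 27.7 days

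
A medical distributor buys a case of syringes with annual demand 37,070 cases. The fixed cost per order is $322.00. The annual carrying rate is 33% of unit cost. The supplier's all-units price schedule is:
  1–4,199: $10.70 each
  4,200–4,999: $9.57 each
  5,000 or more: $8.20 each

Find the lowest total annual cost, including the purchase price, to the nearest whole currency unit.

Holding cost per unit per year at price C is H = 0.33·C.
Candidates are each tier's EOQ (if it falls in that tier) and each price-break quantity.
EOQ at $10.70 = 2600.2 (feasible in tier 1): TC = 37,070×$10.70 + (37,070/2600.2)×322 + (2600.2/2)×0.33×$10.70 = $405,830.28.
EOQ at $9.57 = 2749.4 < 4200, so use break Q=4200: TC = 37,070×$9.57 + (37,070/4200.0)×322 + (4200.0/2)×0.33×$9.57 = $364,233.94.
EOQ at $8.20 = 2970.2 < 5000, so use break Q=5000: TC = 37,070×$8.20 + (37,070/5000.0)×322 + (5000.0/2)×0.33×$8.20 = $313,126.31.
Lowest total cost among the candidates is at Q = 5000.0.

TC* ≈ $313,126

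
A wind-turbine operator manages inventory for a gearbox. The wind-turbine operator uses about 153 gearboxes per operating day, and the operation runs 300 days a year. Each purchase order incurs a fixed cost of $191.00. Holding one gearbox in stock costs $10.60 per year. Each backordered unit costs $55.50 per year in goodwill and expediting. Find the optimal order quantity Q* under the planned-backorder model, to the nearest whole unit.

Q* ≈ 1,404 gearboxes

Annual demand D = 153 × 300 = 45,900.
With planned backorders, Q* = √(2DS/H) · √((H+B)/B).
√(2DS/H) = √(2 × 45,900 × 191 / 10.6) = 1286.131.
√((H+B)/B) = √((10.6+55.5)/55.5) = 1.0913.
Q* ≈ 1403.587.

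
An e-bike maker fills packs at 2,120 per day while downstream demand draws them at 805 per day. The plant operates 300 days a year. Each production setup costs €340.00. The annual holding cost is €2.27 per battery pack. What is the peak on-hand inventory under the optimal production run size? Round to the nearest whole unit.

Annual demand D = 805 × 300 = 241,500.
Production build-up factor (1 − d/p) = 1 − 805/2,120 = 0.6203.
Q* = √(2DS / (H(1 − d/p))) = √(2 × 241,500 × 340 / (2.27 × 0.6203)).
= √(164,220,000 / 1.408) ≈ 10799.537.
Maximum inventory = Q*(1 − d/p) = 10799.537 × 0.6203 ≈ 6698.770.

I_max ≈ 6,699 packs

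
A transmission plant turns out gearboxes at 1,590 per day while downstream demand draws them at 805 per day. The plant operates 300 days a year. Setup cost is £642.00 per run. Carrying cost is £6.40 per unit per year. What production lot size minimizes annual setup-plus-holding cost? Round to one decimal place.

Annual demand D = 805 × 300 = 241,500.
Production build-up factor (1 − d/p) = 1 − 805/1,590 = 0.4937.
Q* = √(2DS / (H(1 − d/p))) = √(2 × 241,500 × 642 / (6.4 × 0.4937)).
= √(310,086,000 / 3.1597) ≈ 9906.376.

Q* ≈ 9,906.4 gearboxes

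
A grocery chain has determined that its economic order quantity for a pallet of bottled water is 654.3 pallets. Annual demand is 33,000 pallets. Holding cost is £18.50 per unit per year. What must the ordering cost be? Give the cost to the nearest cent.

S ≈ £120.00

Squaring Q* = √(2DS/H) gives Q*² = 2DS/H.
From Q* = √(2DS/H): S = Q*²H / (2D) = 654.3² × 18.5 / (2 × 33,000) = 120.0001.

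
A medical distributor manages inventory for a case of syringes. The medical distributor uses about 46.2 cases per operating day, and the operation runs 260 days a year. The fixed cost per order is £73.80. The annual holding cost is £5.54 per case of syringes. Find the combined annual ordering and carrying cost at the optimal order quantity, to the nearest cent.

Annual demand D = 46.2 × 260 = 12,012.
Q* = √(2DS/H) = √(2 × 12,012 × 73.8 / 5.54) ≈ 565.71.
At Q*, ordering cost (D/Q*)S equals holding cost (Q*/2)H, each = √(DSH/2).
Minimum total = √(2DSH) = √(2 × 12,012 × 73.8 × 5.54) ≈ 3134.049.

TC* ≈ £3,134.05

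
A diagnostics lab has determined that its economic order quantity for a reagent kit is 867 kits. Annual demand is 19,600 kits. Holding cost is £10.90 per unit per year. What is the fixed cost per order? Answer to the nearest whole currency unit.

S ≈ £209

Squaring Q* = √(2DS/H) gives Q*² = 2DS/H.
From Q* = √(2DS/H): S = Q*²H / (2D) = 867² × 10.9 / (2 × 19,600) = 209.0156.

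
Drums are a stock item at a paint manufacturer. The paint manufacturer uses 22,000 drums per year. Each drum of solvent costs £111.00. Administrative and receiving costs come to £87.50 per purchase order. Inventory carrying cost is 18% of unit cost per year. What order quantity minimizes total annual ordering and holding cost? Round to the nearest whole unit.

Q* ≈ 439 drums

Holding cost H = 0.18 × £111.00 = £19.9800 per unit per year.
EOQ = √(2DS / H) = √(2 × 22,000 × 87.5 / 19.98).
= √(3,850,000 / 19.98) = √192,692.6927 ≈ 438.968.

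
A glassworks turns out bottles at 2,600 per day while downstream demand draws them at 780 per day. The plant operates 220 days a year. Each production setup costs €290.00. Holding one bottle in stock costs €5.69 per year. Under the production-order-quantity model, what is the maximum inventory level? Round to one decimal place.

Annual demand D = 780 × 220 = 171,600.
Production build-up factor (1 − d/p) = 1 − 780/2,600 = 0.7000.
Q* = √(2DS / (H(1 − d/p))) = √(2 × 171,600 × 290 / (5.69 × 0.7000)).
= √(99,528,000 / 3.983) ≈ 4998.820.
Maximum inventory = Q*(1 − d/p) = 4998.820 × 0.7000 ≈ 3499.174.

I_max ≈ 3,499.2 bottles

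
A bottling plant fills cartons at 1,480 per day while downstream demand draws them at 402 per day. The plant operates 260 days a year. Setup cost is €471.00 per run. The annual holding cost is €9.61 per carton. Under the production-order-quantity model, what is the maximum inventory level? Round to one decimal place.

I_max ≈ 2,731.8 cartons

Annual demand D = 402 × 260 = 104,520.
Production build-up factor (1 − d/p) = 1 − 402/1,480 = 0.7284.
Q* = √(2DS / (H(1 − d/p))) = √(2 × 104,520 × 471 / (9.61 × 0.7284)).
= √(98,457,840 / 6.9997) ≈ 3750.463.
Maximum inventory = Q*(1 − d/p) = 3750.463 × 0.7284 ≈ 2731.756.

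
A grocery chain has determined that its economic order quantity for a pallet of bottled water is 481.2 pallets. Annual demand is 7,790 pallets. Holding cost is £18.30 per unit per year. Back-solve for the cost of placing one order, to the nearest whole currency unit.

S ≈ £272

Invert the EOQ relation Q*² = 2DS/H.
From Q* = √(2DS/H): S = Q*²H / (2D) = 481.2² × 18.3 / (2 × 7,790) = 271.9787.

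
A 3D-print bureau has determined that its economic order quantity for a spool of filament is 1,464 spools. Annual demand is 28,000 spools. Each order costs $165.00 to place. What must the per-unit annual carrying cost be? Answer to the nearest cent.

H ≈ $4.31

Squaring Q* = √(2DS/H) gives Q*² = 2DS/H.
From Q* = √(2DS/H): H = 2DS / Q*² = 2 × 28,000 × 165 / 1,464² = 4.3111.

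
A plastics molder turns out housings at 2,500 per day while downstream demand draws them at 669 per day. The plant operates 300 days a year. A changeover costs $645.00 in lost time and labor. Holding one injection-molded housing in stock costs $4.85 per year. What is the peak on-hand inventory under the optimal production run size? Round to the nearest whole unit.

I_max ≈ 6,253 housings

Annual demand D = 669 × 300 = 200,700.
Production build-up factor (1 − d/p) = 1 − 669/2,500 = 0.7324.
Q* = √(2DS / (H(1 − d/p))) = √(2 × 200,700 × 645 / (4.85 × 0.7324)).
= √(258,903,000 / 3.5521) ≈ 8537.358.
Maximum inventory = Q*(1 − d/p) = 8537.358 × 0.7324 ≈ 6252.761.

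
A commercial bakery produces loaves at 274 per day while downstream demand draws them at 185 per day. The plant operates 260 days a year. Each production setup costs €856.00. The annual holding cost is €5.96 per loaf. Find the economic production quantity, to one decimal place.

Q* ≈ 6,522.0 loaves

Annual demand D = 185 × 260 = 48,100.
Production build-up factor (1 − d/p) = 1 − 185/274 = 0.3248.
Q* = √(2DS / (H(1 − d/p))) = √(2 × 48,100 × 856 / (5.96 × 0.3248)).
= √(82,347,200 / 1.9359) ≈ 6522.012.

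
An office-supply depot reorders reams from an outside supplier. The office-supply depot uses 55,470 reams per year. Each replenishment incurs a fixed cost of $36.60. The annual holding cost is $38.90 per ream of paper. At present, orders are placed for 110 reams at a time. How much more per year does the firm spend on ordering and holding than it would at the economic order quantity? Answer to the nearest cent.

EOQ = √(2DS/H) = √(2 × 55,470 × 36.6 / 38.9) ≈ 323.08.
Cost at Q* = (D/Q*)S + (Q*/2)H = √(2DSH) ≈ $12,567.80.
Cost at Q = 110: (55,470/110)×36.6 + (110/2)×38.9 = $18,456.38 + $2,139.50 = $20,595.88.
Excess = $20,595.88 − $12,567.80 = $8,028.08.

Extra cost ≈ $8,028.08 per year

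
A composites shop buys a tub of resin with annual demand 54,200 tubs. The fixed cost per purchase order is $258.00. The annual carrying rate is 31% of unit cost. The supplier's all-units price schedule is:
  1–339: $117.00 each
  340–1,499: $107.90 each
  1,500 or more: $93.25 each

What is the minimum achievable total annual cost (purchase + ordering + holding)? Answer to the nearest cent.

TC* ≈ $5,085,153.03

Holding cost per unit per year at price C is H = 0.31·C.
Candidates are each tier's EOQ (if it falls in that tier) and each price-break quantity.
Tier 1 ($117.00): EOQ = 878.1 exceeds tier's upper bound 339, so this tier is dominated.
EOQ at $107.90 = 914.4 (feasible in tier 2): TC = 54,200×$107.90 + (54,200/914.4)×258 + (914.4/2)×0.31×$107.90 = $5,878,765.53.
EOQ at $93.25 = 983.6 < 1500, so use break Q=1500: TC = 54,200×$93.25 + (54,200/1500.0)×258 + (1500.0/2)×0.31×$93.25 = $5,085,153.03.
Lowest total cost among the candidates is at Q = 1500.0.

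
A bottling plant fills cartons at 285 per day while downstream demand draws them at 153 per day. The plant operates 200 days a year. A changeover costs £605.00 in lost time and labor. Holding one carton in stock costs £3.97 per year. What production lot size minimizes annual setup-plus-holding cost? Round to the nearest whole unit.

Q* ≈ 4,487 cartons

Annual demand D = 153 × 200 = 30,600.
Production build-up factor (1 − d/p) = 1 − 153/285 = 0.4632.
Q* = √(2DS / (H(1 − d/p))) = √(2 × 30,600 × 605 / (3.97 × 0.4632)).
= √(37,026,000 / 1.8387) ≈ 4487.388.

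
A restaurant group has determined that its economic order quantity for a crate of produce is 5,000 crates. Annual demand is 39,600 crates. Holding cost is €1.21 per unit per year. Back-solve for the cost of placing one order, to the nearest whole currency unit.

S ≈ €382

Squaring Q* = √(2DS/H) gives Q*² = 2DS/H.
From Q* = √(2DS/H): S = Q*²H / (2D) = 5,000² × 1.21 / (2 × 39,600) = 381.9444.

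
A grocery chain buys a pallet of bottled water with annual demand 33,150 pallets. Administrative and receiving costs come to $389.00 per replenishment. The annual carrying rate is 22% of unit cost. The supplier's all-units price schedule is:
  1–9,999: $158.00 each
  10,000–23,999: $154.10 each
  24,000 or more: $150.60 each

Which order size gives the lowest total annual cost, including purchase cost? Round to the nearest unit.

Holding cost per unit per year at price C is H = 0.22·C.
Candidates are each tier's EOQ (if it falls in that tier) and each price-break quantity.
EOQ at $158.00 = 861.4 (feasible in tier 1): TC = 33,150×$158.00 + (33,150/861.4)×389 + (861.4/2)×0.22×$158.00 = $5,267,641.35.
EOQ at $154.10 = 872.2 < 10000, so use break Q=10000: TC = 33,150×$154.10 + (33,150/10000.0)×389 + (10000.0/2)×0.22×$154.10 = $5,279,214.54.
EOQ at $150.60 = 882.3 < 24000, so use break Q=24000: TC = 33,150×$150.60 + (33,150/24000.0)×389 + (24000.0/2)×0.22×$150.60 = $5,390,511.31.
Lowest total cost is $5,267,641.35 at Q = 861.4.

Q* ≈ 861 pallets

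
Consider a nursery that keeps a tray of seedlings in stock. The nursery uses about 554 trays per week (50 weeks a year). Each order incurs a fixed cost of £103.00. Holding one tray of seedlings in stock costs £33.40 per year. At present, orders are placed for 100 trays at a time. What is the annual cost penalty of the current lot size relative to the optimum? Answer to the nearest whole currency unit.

Annual demand D = 554 × 50 = 27,700.
EOQ = √(2DS/H) = √(2 × 27,700 × 103 / 33.4) ≈ 413.33.
Cost at Q* = (D/Q*)S + (Q*/2)H = √(2DSH) ≈ £13,805.33.
Cost at Q = 100: (27,700/100)×103 + (100/2)×33.4 = £28,531.00 + £1,670.00 = £30,201.00.
Excess = £30,201.00 − £13,805.33 = £16,395.67.

Extra cost ≈ £16,396 per year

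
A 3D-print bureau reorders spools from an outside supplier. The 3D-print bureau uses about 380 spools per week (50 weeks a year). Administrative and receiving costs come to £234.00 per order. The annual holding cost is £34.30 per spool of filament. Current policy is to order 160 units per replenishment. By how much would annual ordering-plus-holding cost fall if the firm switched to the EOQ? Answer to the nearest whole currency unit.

Annual demand D = 380 × 50 = 19,000.
EOQ = √(2DS/H) = √(2 × 19,000 × 234 / 34.3) ≈ 509.16.
Cost at Q* = (D/Q*)S + (Q*/2)H = √(2DSH) ≈ £17,464.12.
Cost at Q = 160: (19,000/160)×234 + (160/2)×34.3 = £27,787.50 + £2,744.00 = £30,531.50.
Excess = £30,531.50 − £17,464.12 = £13,067.38.

Extra cost ≈ £13,067 per year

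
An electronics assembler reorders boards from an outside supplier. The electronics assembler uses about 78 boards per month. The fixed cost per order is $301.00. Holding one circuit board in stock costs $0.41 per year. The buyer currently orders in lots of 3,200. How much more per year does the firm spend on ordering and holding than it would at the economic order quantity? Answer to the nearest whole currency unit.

Extra cost ≈ $263 per year

Annual demand D = 78 × 12 = 936.
EOQ = √(2DS/H) = √(2 × 936 × 301 / 0.41) ≈ 1172.31.
Cost at Q* = (D/Q*)S + (Q*/2)H = √(2DSH) ≈ $480.65.
Cost at Q = 3,200: (936/3,200)×301 + (3,200/2)×0.41 = $88.04 + $656.00 = $744.04.
Excess = $744.04 − $480.65 = $263.39.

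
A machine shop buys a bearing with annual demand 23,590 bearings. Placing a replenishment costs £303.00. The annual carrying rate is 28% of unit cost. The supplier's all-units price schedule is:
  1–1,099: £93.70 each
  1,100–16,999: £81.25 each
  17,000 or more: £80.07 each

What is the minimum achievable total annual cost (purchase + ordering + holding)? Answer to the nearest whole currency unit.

Holding cost per unit per year at price C is H = 0.28·C.
Candidates are each tier's EOQ (if it falls in that tier) and each price-break quantity.
EOQ at £93.70 = 738.2 (feasible in tier 1): TC = 23,590×£93.70 + (23,590/738.2)×303 + (738.2/2)×0.28×£93.70 = £2,229,749.41.
EOQ at £81.25 = 792.7 < 1100, so use break Q=1100: TC = 23,590×£81.25 + (23,590/1100.0)×303 + (1100.0/2)×0.28×£81.25 = £1,935,697.97.
EOQ at £80.07 = 798.5 < 17000, so use break Q=17000: TC = 23,590×£80.07 + (23,590/17000.0)×303 + (17000.0/2)×0.28×£80.07 = £2,079,838.36.
Lowest total cost among the candidates is at Q = 1100.0.

TC* ≈ £1,935,698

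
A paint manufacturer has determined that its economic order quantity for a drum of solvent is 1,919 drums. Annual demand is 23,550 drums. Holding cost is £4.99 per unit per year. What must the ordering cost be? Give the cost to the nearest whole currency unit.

S ≈ £390

Invert the EOQ relation Q*² = 2DS/H.
From Q* = √(2DS/H): S = Q*²H / (2D) = 1,919² × 4.99 / (2 × 23,550) = 390.1482.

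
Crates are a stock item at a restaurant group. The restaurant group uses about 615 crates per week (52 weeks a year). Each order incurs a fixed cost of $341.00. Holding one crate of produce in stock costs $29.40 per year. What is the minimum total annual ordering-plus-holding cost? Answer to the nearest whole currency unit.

Annual demand D = 615 × 52 = 31,980.
EOQ = √(2DS/H) = √(2 × 31,980 × 341 / 29.4) ≈ 861.31.
At Q*, ordering cost (D/Q*)S equals holding cost (Q*/2)H, each = √(DSH/2).
Minimum total = √(2DSH) = √(2 × 31,980 × 341 × 29.4) ≈ 25322.413.

TC* ≈ $25,322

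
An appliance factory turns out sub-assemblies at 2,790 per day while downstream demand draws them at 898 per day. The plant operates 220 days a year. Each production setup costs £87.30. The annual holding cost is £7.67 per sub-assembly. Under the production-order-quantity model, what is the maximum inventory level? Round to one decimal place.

Annual demand D = 898 × 220 = 197,560.
Production build-up factor (1 − d/p) = 1 − 898/2,790 = 0.6781.
Q* = √(2DS / (H(1 − d/p))) = √(2 × 197,560 × 87.3 / (7.67 × 0.6781)).
= √(34,493,976 / 5.2013) ≈ 2575.227.
Maximum inventory = Q*(1 − d/p) = 2575.227 × 0.6781 ≈ 1746.355.

I_max ≈ 1,746.4 sub-assemblies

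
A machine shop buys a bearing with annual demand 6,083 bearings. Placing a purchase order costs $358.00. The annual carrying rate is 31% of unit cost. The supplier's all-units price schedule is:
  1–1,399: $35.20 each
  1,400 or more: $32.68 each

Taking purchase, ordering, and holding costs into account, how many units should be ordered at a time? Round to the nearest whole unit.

Q* ≈ 1,400 bearings

Holding cost per unit per year at price C is H = 0.31·C.
For each price level, check whether its EOQ is feasible; otherwise the best quantity at that price is the breakpoint.
EOQ at $35.20 = 631.8 (feasible in tier 1): TC = 6,083×$35.20 + (6,083/631.8)×358 + (631.8/2)×0.31×$35.20 = $221,015.54.
EOQ at $32.68 = 655.7 < 1400, so use break Q=1400: TC = 6,083×$32.68 + (6,083/1400.0)×358 + (1400.0/2)×0.31×$32.68 = $207,439.51.
Lowest total cost is $207,439.51 at Q = 1400.0.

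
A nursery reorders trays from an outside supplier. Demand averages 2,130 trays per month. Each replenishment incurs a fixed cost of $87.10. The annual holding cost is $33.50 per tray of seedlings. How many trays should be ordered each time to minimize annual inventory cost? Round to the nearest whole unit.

Annual demand D = 2,130 × 12 = 25,560.
EOQ = √(2DS / H) = √(2 × 25,560 × 87.1 / 33.5).
= √(4,452,552 / 33.5) = √132,912 ≈ 364.571.

Q* ≈ 365 trays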